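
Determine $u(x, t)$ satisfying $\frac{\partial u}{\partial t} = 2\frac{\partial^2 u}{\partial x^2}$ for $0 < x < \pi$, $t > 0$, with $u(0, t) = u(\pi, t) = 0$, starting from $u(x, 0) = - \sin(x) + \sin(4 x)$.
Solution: Using separation of variables $u = X(x)T(t)$:
Eigenfunctions: $\sin(nx)$, $n = 1, 2, 3, \ldots$
General solution: $u(x, t) = \sum c_n \sin(nx) e^{-2n^2 t}$
Matching $u(x,0) = - \sin(x) + \sin(4 x)$ term by term: $c_1=-1, c_4=1$.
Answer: $u(x, t) = - e^{-2 t} \sin(x) + e^{-32 t} \sin(4 x)$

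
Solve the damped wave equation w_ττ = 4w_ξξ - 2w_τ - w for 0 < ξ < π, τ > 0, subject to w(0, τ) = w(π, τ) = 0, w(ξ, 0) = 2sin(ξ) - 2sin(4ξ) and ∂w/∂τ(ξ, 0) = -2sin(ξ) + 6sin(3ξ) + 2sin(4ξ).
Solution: Substitute w = exp(-τ)u, i.e. u = exp(τ)w.
By the product rule, w_τ = exp(-τ)(u_τ - u), w_ττ = exp(-τ)(u_ττ - 2u_τ + u), w_ξξ = exp(-τ)u_ξξ.
Substituting into the PDE and dividing by exp(-τ): u_ττ - 2u_τ + u = 4u_ξξ - 2(u_τ - u) - u.
The lower-order terms cancel, leaving the standard wave equation u_ττ = 4u_ξξ.
Initial data for u: u(ξ,0) = w(ξ,0) = 2sin(ξ) - 2sin(4ξ); u_τ(ξ,0) = w_τ(ξ,0) + w(ξ,0) = 6sin(3ξ). The boundary conditions carry over: u(0,τ) = u(π,τ) = 0.
Solve for u:
  Using separation of variables u = X(ξ)T(τ):
  Eigenfunctions: sin(nξ), n = 1, 2, 3, ...
  General solution: u(ξ, τ) = Σ [A_n cos(2n τ) + B_n sin(2n τ)] sin(nξ)
  From u(ξ,0) = 2sin(ξ) - 2sin(4ξ): A_1=2, A_4=-2. From u_τ(ξ,0) = 6sin(3ξ), using u_τ(ξ,0) = Σ ω_n B_n sin(nξ) with ω_n = 2n: B_3 = 6/6 = 1.
Hence u(ξ,τ) = 2sin(ξ)cos(2τ) + sin(3ξ)sin(6τ) - 2sin(4ξ)cos(8τ).
Transform back: w(ξ,τ) = exp(-τ)u(ξ,τ).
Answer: w(ξ, τ) = 2exp(-τ)sin(ξ)cos(2τ) + exp(-τ)sin(3ξ)sin(6τ) - 2exp(-τ)sin(4ξ)cos(8τ)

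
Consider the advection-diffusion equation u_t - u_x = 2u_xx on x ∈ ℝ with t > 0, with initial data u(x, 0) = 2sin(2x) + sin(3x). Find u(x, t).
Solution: Change to a moving frame: let η = x + t, σ = t and write u(x,t) = w(η,σ).
By the chain rule u_t = w_σ + w_η, u_x = w_η, u_xx = w_ηη.
Then u_t - u_x = w_σ: the advection term cancels and the PDE becomes the heat equation w_σ = 2w_ηη on η ∈ ℝ.
Initial data: w(η,0) = u(η,0) = 2sin(2η) + sin(3η).
On η ∈ ℝ each mode satisfies (sin(nη))″ = -n² sin(nη), so exp(-2n²σ) sin(nη) solves the heat equation; by superposition w(η,σ) = Σ c_n exp(-2n²σ) sin(nη).
Reading off the coefficients: c_2=2, c_3=1, so w(η,σ) = 2exp(-8σ)sin(2η) + exp(-18σ)sin(3η).
Substituting back η = x + t, σ = t: u(x,t) = w(x + t, t).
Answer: u(x, t) = 2exp(-8t)sin(2t + 2x) + exp(-18t)sin(3t + 3x)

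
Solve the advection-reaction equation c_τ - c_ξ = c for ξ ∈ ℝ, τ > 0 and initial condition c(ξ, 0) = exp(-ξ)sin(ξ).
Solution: Substitute c = exp(-ξ)u, i.e. u = exp(ξ)c.
By the product rule, c_ξ = exp(-ξ)(u_ξ - u), c_τ = exp(-ξ)u_τ.
Substituting into the PDE and dividing by exp(-ξ): u_τ - (u_ξ - u) = u.
The lower-order terms cancel, leaving the standard advection equation u_τ - u_ξ = 0.
Initial data for u: u(ξ,0) = exp(ξ)c(ξ,0) = sin(ξ).
Solve for u:
  By method of characteristics (waves move left with speed 1):
  Along characteristics ξ + τ = const, u is constant, so u(ξ,τ) = f(ξ + τ) with f = u(·, 0).
Hence u(ξ,τ) = sin(ξ + τ).
Transform back: c(ξ,τ) = exp(-ξ)u(ξ,τ).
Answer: c(ξ, τ) = exp(-ξ)sin(ξ + τ)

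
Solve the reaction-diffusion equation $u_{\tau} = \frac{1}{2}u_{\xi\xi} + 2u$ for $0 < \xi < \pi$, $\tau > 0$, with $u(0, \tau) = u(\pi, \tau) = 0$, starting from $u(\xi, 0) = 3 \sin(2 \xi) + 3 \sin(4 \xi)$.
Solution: Substitute $u = e^{2\tau}w$, i.e. $w = e^{-2\tau}u$.
By the product rule, $u_{\tau} = e^{2\tau}(w_{\tau} + 2w)$, $u_{\xi\xi} = e^{2\tau}w_{\xi\xi}$.
Substituting into the PDE and dividing by $e^{2\tau}$: $w_{\tau} + 2w = \frac{1}{2}w_{\xi\xi} + 2w$.
The lower-order terms cancel, leaving the standard heat equation $w_{\tau} = \frac{1}{2}w_{\xi\xi}$.
Initial data for $w$: $w(\xi,0) = u(\xi,0) = 3 \sin(2 \xi) + 3 \sin(4 \xi)$. The boundary conditions carry over: $w(0,\tau) = w(\pi,\tau) = 0$.
Solve for $w$:
  Using separation of variables $w = X(\xi)T(\tau)$:
  Eigenfunctions: $\sin(n\xi)$, $n = 1, 2, 3, \ldots$
  General solution: $w(\xi, \tau) = \sum c_n \sin(n\xi) e^{-n^2 \tau/2}$
  Matching $w(\xi,0) = 3 \sin(2 \xi) + 3 \sin(4 \xi)$ term by term: $c_2=3, c_4=3$.
Hence $w(\xi,\tau) = 3 e^{-2 \tau} \sin(2 \xi) + 3 e^{-8 \tau} \sin(4 \xi)$.
Transform back: $u(\xi,\tau) = e^{2\tau}w(\xi,\tau)$.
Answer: $u(\xi, \tau) = 3 \sin(2 \xi) + 3 e^{-6 \tau} \sin(4 \xi)$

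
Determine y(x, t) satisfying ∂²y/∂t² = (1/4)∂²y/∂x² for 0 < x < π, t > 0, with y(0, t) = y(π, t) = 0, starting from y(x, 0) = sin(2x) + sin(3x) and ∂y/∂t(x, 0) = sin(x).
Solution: Using separation of variables y = X(x)T(t):
Eigenfunctions: sin(nx), n = 1, 2, 3, ...
General solution: y(x, t) = Σ [A_n cos(n t/2) + B_n sin(n t/2)] sin(nx)
From y(x,0) = sin(2x) + sin(3x): A_2=1, A_3=1. From y_t(x,0) = sin(x), using y_t(x,0) = Σ ω_n B_n sin(nx) with ω_n = n/2: B_1 = 1/(1/2) = 2.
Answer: y(x, t) = 2sin(t/2)sin(x) + sin(2x)cos(t) + sin(3x)cos(3t/2)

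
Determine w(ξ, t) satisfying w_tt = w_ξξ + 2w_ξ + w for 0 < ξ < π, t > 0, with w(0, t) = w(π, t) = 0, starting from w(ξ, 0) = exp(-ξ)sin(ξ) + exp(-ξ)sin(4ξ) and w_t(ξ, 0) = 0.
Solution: Substitute w = exp(-ξ)u, i.e. u = exp(ξ)w.
By the product rule, w_ξ = exp(-ξ)(u_ξ - u), w_ξξ = exp(-ξ)(u_ξξ - 2u_ξ + u), w_tt = exp(-ξ)u_tt.
Substituting into the PDE and dividing by exp(-ξ): u_tt = (u_ξξ - 2u_ξ + u) + 2(u_ξ - u) + u.
The lower-order terms cancel, leaving the standard wave equation u_tt = u_ξξ.
Initial data for u: u(ξ,0) = exp(ξ)w(ξ,0) = sin(ξ) + sin(4ξ); u_t(ξ,0) = exp(ξ)w_t(ξ,0) = 0. The boundary conditions carry over: u(0,t) = u(π,t) = 0.
Solve for u:
  Using separation of variables u = X(ξ)T(t):
  Eigenfunctions: sin(nξ), n = 1, 2, 3, ...
  General solution: u(ξ, t) = Σ [A_n cos(n t) + B_n sin(n t)] sin(nξ)
  From u(ξ,0) = sin(ξ) + sin(4ξ): A_1=1, A_4=1. From u_t(ξ,0) = 0: all B_n = 0.
Hence u(ξ,t) = sin(ξ)cos(t) + sin(4ξ)cos(4t).
Transform back: w(ξ,t) = exp(-ξ)u(ξ,t).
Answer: w(ξ, t) = exp(-ξ)sin(ξ)cos(t) + exp(-ξ)sin(4ξ)cos(4t)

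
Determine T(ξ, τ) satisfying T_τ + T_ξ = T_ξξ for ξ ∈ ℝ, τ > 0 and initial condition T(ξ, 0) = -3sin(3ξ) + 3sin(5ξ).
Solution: Change to a moving frame: let η = ξ - τ, σ = τ and write T(ξ,τ) = u(η,σ).
By the chain rule T_τ = u_σ - u_η, T_ξ = u_η, T_ξξ = u_ηη.
Then T_τ + T_ξ = u_σ: the advection term cancels and the PDE becomes the heat equation u_σ = u_ηη on η ∈ ℝ.
Initial data: u(η,0) = T(η,0) = -3sin(3η) + 3sin(5η).
On η ∈ ℝ each mode satisfies (sin(nη))″ = -n² sin(nη), so exp(-n²σ) sin(nη) solves the heat equation; by superposition u(η,σ) = Σ c_n exp(-n²σ) sin(nη).
Reading off the coefficients: c_3=-3, c_5=3, so u(η,σ) = -3exp(-9σ)sin(3η) + 3exp(-25σ)sin(5η).
Substituting back η = ξ - τ, σ = τ: T(ξ,τ) = u(ξ - τ, τ).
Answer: T(ξ, τ) = -3exp(-9τ)sin(3ξ - 3τ) + 3exp(-25τ)sin(5ξ - 5τ)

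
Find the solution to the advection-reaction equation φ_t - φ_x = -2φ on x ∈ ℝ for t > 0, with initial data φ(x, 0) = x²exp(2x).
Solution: Substitute φ = exp(2x)u.
Then φ_x = exp(2x)(u_x + 2u), φ_t = exp(2x)u_t; substituting and dividing by exp(2x), the lower-order terms cancel: u_t - u_x = 0 (standard advection equation).
Data for u: u(x,0) = exp(-2x)φ(x,0) = x².
By characteristics (dx/dt = -1), u(x,t) = f(x + t) with f = u(·, 0).
So u(x,t) = t² + 2tx + x², and φ(x,t) = exp(2x)u(x,t).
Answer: φ(x, t) = t²exp(2x) + 2txexp(2x) + x²exp(2x)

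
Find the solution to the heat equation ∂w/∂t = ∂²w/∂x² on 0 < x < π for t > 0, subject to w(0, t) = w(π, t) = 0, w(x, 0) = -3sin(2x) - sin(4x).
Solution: Using separation of variables w = X(x)T(t):
Eigenfunctions: sin(nx), n = 1, 2, 3, ...
General solution: w(x, t) = Σ c_n sin(nx) exp(-n² t)
Matching w(x,0) = -3sin(2x) - sin(4x) term by term: c_2=-3, c_4=-1.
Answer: w(x, t) = -3exp(-4t)sin(2x) - exp(-16t)sin(4x)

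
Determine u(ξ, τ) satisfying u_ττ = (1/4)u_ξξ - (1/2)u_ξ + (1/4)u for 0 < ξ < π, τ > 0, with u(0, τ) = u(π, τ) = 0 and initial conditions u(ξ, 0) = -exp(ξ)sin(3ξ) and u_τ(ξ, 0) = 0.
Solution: Substitute u = exp(ξ)w.
Then u_ξ = exp(ξ)(w_ξ + w), u_ξξ = exp(ξ)(w_ξξ + 2w_ξ + w), u_ττ = exp(ξ)w_ττ; substituting and dividing by exp(ξ), the lower-order terms cancel: w_ττ = (1/4)w_ξξ (standard wave equation).
Data for w: w(ξ,0) = exp(-ξ)u(ξ,0) = -sin(3ξ); w_τ(ξ,0) = exp(-ξ)u_τ(ξ,0) = 0. The boundary conditions carry over: w(0,τ) = w(π,τ) = 0.
Separating variables: w = Σ [A_n cos(ω_n τ) + B_n sin(ω_n τ)] sin(nξ), ω_n = n/2. From ICs: A_3=-1.
So w(ξ,τ) = -sin(3ξ)cos(3τ/2), and u(ξ,τ) = exp(ξ)w(ξ,τ).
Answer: u(ξ, τ) = -exp(ξ)sin(3ξ)cos(3τ/2)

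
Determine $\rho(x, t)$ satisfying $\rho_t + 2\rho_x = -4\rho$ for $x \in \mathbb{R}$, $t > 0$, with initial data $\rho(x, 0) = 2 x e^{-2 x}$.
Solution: Substitute $\rho = e^{-2x}u$.
Then $\rho_x = e^{-2x}(u_x - 2u)$, $\rho_t = e^{-2x}u_t$; substituting and dividing by $e^{-2x}$, the lower-order terms cancel: $u_t + 2u_x = 0$ (standard advection equation).
Data for $u$: $u(x,0) = e^{2x}\rho(x,0) = 2 x$.
By characteristics ($dx/dt = 2$), $u(x,t) = f(x - 2t)$ with $f = u( \cdot , 0)$.
So $u(x,t) = -4 t + 2 x$, and $\rho(x,t) = e^{-2x}u(x,t)$.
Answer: $\rho(x, t) = -4 t e^{-2 x} + 2 x e^{-2 x}$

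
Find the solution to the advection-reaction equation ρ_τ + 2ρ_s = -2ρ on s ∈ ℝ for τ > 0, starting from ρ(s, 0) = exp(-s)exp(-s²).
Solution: Substitute ρ = exp(-s)u.
Then ρ_s = exp(-s)(u_s - u), ρ_τ = exp(-s)u_τ; substituting and dividing by exp(-s), the lower-order terms cancel: u_τ + 2u_s = 0 (standard advection equation).
Data for u: u(s,0) = exp(s)ρ(s,0) = exp(-s²).
By characteristics (ds/dτ = 2), u(s,τ) = f(s - 2τ) with f = u(·, 0).
So u(s,τ) = exp(-(s - 2τ)²), and ρ(s,τ) = exp(-s)u(s,τ).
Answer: ρ(s, τ) = exp(-s)exp(-(s - 2τ)²)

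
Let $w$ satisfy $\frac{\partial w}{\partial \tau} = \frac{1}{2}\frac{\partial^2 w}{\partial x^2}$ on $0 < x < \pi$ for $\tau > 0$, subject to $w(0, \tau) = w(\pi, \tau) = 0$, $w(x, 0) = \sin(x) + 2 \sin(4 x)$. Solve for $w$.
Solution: Using separation of variables $w = X(x)T(\tau)$:
Eigenfunctions: $\sin(nx)$, $n = 1, 2, 3, \ldots$
General solution: $w(x, \tau) = \sum c_n \sin(nx) e^{-n^2 \tau/2}$
Matching $w(x,0) = \sin(x) + 2 \sin(4 x)$ term by term: $c_1=1, c_4=2$.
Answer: $w(x, \tau) = 2 e^{-8 \tau} \sin(4 x) + e^{-\tau/2} \sin(x)$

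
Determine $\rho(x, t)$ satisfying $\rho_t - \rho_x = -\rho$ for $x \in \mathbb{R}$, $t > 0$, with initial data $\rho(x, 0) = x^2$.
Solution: Substitute $\rho = e^{-t}u$.
Then $\rho_t = e^{-t}(u_t - u)$, $\rho_x = e^{-t}u_x$; substituting and dividing by $e^{-t}$, the lower-order terms cancel: $u_t - u_x = 0$ (standard advection equation).
Data for $u$: $u(x,0) = \rho(x,0) = x^2$.
By characteristics ($dx/dt = -1$), $u(x,t) = f(x + t)$ with $f = u( \cdot , 0)$.
So $u(x,t) = t^2 + 2 t x + x^2$, and $\rho(x,t) = e^{-t}u(x,t)$.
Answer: $\rho(x, t) = t^2 e^{-t} + 2 t x e^{-t} + x^2 e^{-t}$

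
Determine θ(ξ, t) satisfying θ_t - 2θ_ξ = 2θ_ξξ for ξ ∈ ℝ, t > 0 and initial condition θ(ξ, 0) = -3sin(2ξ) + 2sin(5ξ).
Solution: Moving frame: η = ξ + 2t, σ = t, θ = u(η,σ), so θ_t = u_σ + 2u_η and θ_ξξ = u_ηη.
Hence θ_t - 2θ_ξ = u_σ and the PDE becomes the heat equation u_σ = 2u_ηη on η ∈ ℝ.
Initial data: u(η,0) = θ(η,0) = -3sin(2η) + 2sin(5η). Each mode sin(nη) decays as exp(-2n²σ) on ℝ, so u(η,σ) = Σ c_n exp(-2n²σ) sin(nη) with c_2=-3, c_5=2: u(η,σ) = -3exp(-8σ)sin(2η) + 2exp(-50σ)sin(5η).
Substituting back: θ(ξ,t) = u(ξ + 2t, t).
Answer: θ(ξ, t) = -3exp(-8t)sin(4t + 2ξ) + 2exp(-50t)sin(10t + 5ξ)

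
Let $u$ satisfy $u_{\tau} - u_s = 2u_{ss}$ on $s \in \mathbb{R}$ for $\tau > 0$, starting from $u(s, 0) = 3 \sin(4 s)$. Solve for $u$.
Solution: Moving frame: $\eta = s + \tau$, $\sigma = \tau$, $u = w(\eta,\sigma)$, so $u_{\tau} = w_{\sigma} + w_{\eta}$ and $u_{ss} = w_{\eta\eta}$.
Hence $u_{\tau} - u_s = w_{\sigma}$ and the PDE becomes the heat equation $w_{\sigma} = 2w_{\eta\eta}$ on $\eta \in \mathbb{R}$.
Initial data: $w(\eta,0) = u(\eta,0) = 3 \sin(4 \eta)$. Each mode $\sin(n\eta)$ decays as $e^{-2n^2\sigma}$ on $\mathbb{R}$, so $w(\eta,\sigma) = \sum c_n e^{-2n^2\sigma} \sin(n\eta)$ with $c_4=3$: $w(\eta,\sigma) = 3 e^{-32 \sigma} \sin(4 \eta)$.
Substituting back: $u(s,\tau) = w(s + \tau, \tau)$.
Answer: $u(s, \tau) = 3 e^{-32 \tau} \sin(4 \tau + 4 s)$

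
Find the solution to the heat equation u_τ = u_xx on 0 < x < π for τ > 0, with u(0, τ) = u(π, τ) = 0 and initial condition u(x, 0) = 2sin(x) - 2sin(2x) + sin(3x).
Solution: Separating variables: u = Σ c_n exp(-n²τ) sin(nx). From u(x,0) = 2sin(x) - 2sin(2x) + sin(3x): c_1=2, c_2=-2, c_3=1.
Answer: u(x, τ) = 2exp(-τ)sin(x) - 2exp(-4τ)sin(2x) + exp(-9τ)sin(3x)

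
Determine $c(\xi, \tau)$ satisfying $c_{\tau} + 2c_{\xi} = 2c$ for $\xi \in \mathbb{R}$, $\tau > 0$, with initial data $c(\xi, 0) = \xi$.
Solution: Substitute $c = e^{2\tau}u$.
Then $c_{\tau} = e^{2\tau}(u_{\tau} + 2u)$, $c_{\xi} = e^{2\tau}u_{\xi}$; substituting and dividing by $e^{2\tau}$, the lower-order terms cancel: $u_{\tau} + 2u_{\xi} = 0$ (standard advection equation).
Data for $u$: $u(\xi,0) = c(\xi,0) = \xi$.
By characteristics ($d\xi/d\tau = 2$), $u(\xi,\tau) = f(\xi - 2\tau)$ with $f = u( \cdot , 0)$.
So $u(\xi,\tau) = \xi - 2 \tau$, and $c(\xi,\tau) = e^{2\tau}u(\xi,\tau)$.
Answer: $c(\xi, \tau) = -2 \tau e^{2 \tau} + \xi e^{2 \tau}$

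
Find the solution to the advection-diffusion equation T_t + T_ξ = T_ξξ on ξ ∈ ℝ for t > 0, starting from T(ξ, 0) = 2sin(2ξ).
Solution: Moving frame: η = ξ - t, σ = t, T = u(η,σ), so T_t = u_σ - u_η and T_ξξ = u_ηη.
Hence T_t + T_ξ = u_σ and the PDE becomes the heat equation u_σ = u_ηη on η ∈ ℝ.
Initial data: u(η,0) = T(η,0) = 2sin(2η). Each mode sin(nη) decays as exp(-n²σ) on ℝ, so u(η,σ) = Σ c_n exp(-n²σ) sin(nη) with c_2=2: u(η,σ) = 2exp(-4σ)sin(2η).
Substituting back: T(ξ,t) = u(ξ - t, t).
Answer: T(ξ, t) = -2exp(-4t)sin(2t - 2ξ)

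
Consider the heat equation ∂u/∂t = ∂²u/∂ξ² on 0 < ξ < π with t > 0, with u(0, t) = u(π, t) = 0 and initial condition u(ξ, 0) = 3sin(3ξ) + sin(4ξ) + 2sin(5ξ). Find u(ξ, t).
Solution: Using separation of variables u = X(ξ)T(t):
Eigenfunctions: sin(nξ), n = 1, 2, 3, ...
General solution: u(ξ, t) = Σ c_n sin(nξ) exp(-n² t)
Matching u(ξ,0) = 3sin(3ξ) + sin(4ξ) + 2sin(5ξ) term by term: c_3=3, c_4=1, c_5=2.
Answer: u(ξ, t) = 3exp(-9t)sin(3ξ) + exp(-16t)sin(4ξ) + 2exp(-25t)sin(5ξ)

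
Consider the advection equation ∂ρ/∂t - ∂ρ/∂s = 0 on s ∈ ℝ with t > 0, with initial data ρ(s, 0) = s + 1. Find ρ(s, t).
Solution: By method of characteristics (waves move left with speed 1):
Along characteristics s + t = const, ρ is constant, so ρ(s,t) = f(s + t) with f = ρ(·, 0).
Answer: ρ(s, t) = s + t + 1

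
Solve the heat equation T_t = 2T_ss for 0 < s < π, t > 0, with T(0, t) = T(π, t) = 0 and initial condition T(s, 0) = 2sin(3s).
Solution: Separating variables: T = Σ c_n exp(-2n²t) sin(ns). From T(s,0) = 2sin(3s): c_3=2.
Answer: T(s, t) = 2exp(-18t)sin(3s)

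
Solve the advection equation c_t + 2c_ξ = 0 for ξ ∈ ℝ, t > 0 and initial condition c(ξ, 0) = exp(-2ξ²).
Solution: By characteristics (dξ/dt = 2), c(ξ,t) = f(ξ - 2t) with f = c(·, 0).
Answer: c(ξ, t) = exp(-2(-2t + ξ)²)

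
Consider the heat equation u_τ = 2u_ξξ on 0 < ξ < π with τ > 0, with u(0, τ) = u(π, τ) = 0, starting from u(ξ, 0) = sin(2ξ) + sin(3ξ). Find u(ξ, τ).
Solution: Using separation of variables u = X(ξ)T(τ):
Eigenfunctions: sin(nξ), n = 1, 2, 3, ...
General solution: u(ξ, τ) = Σ c_n sin(nξ) exp(-2n² τ)
Matching u(ξ,0) = sin(2ξ) + sin(3ξ) term by term: c_2=1, c_3=1.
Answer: u(ξ, τ) = exp(-8τ)sin(2ξ) + exp(-18τ)sin(3ξ)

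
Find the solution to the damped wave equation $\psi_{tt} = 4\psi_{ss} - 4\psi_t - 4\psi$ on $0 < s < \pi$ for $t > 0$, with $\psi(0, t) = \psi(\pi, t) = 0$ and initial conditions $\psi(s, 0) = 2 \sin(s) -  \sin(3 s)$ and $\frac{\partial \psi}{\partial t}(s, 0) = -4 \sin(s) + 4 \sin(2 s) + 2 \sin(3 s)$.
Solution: Substitute $\psi = e^{-2t}u$, i.e. $u = e^{2t}\psi$.
By the product rule, $\psi_t = e^{-2t}(u_t - 2u)$, $\psi_{tt} = e^{-2t}(u_{tt} - 4u_t + 4u)$, $\psi_{ss} = e^{-2t}u_{ss}$.
Substituting into the PDE and dividing by $e^{-2t}$: $u_{tt} - 4u_t + 4u = 4u_{ss} - 4(u_t - 2u) - 4u$.
The lower-order terms cancel, leaving the standard wave equation $u_{tt} = 4u_{ss}$.
Initial data for $u$: $u(s,0) = \psi(s,0) = 2 \sin(s) - \sin(3 s)$; $u_t(s,0) = \psi_t(s,0) + 2\psi(s,0) = 4 \sin(2 s)$. The boundary conditions carry over: $u(0,t) = u(\pi,t) = 0$.
Solve for $u$:
  Using separation of variables $u = X(s)T(t)$:
  Eigenfunctions: $\sin(ns)$, $n = 1, 2, 3, \ldots$
  General solution: $u(s, t) = \sum [A_n \cos(2n t) + B_n \sin(2n t)] \sin(ns)$
  From $u(s,0) = 2 \sin(s) - \sin(3 s)$: $A_1=2, A_3=-1$. From $u_t(s,0) = 4 \sin(2 s)$, using $u_t(s,0) = \sum \omega_n B_n \sin(ns)$ with $\omega_n = 2n$: $B_2 = 4/4 = 1$.
Hence $u(s,t) = 2 \sin(s) \cos(2 t) + \sin(2 s) \sin(4 t) - \sin(3 s) \cos(6 t)$.
Transform back: $\psi(s,t) = e^{-2t}u(s,t)$.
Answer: $\psi(s, t) = 2 e^{-2 t} \sin(s) \cos(2 t) + e^{-2 t} \sin(2 s) \sin(4 t) -  e^{-2 t} \sin(3 s) \cos(6 t)$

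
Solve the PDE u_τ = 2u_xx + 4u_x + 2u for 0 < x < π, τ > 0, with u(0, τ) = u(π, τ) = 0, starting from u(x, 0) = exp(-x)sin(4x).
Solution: Substitute u = exp(-x)w.
Then u_x = exp(-x)(w_x - w), u_xx = exp(-x)(w_xx - 2w_x + w), u_τ = exp(-x)w_τ; substituting and dividing by exp(-x), the lower-order terms cancel: w_τ = 2w_xx (standard heat equation).
Data for w: w(x,0) = exp(x)u(x,0) = sin(4x). The boundary conditions carry over: w(0,τ) = w(π,τ) = 0.
Separating variables: w = Σ c_n exp(-2n²τ) sin(nx). From w(x,0) = sin(4x): c_4=1.
So w(x,τ) = exp(-32τ)sin(4x), and u(x,τ) = exp(-x)w(x,τ).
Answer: u(x, τ) = exp(-x)exp(-32τ)sin(4x)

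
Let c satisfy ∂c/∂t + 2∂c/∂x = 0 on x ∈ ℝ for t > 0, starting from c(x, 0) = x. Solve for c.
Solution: By method of characteristics (waves move right with speed 2):
Along characteristics x - 2t = const, c is constant, so c(x,t) = f(x - 2t) with f = c(·, 0).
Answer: c(x, t) = -2t + x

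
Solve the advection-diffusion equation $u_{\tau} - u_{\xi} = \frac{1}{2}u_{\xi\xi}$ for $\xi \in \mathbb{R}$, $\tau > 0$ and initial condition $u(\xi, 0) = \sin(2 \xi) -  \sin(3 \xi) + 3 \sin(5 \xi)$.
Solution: Moving frame: $\eta = \xi + \tau$, $\sigma = \tau$, $u = w(\eta,\sigma)$, so $u_{\tau} = w_{\sigma} + w_{\eta}$ and $u_{\xi\xi} = w_{\eta\eta}$.
Hence $u_{\tau} - u_{\xi} = w_{\sigma}$ and the PDE becomes the heat equation $w_{\sigma} = \frac{1}{2}w_{\eta\eta}$ on $\eta \in \mathbb{R}$.
Initial data: $w(\eta,0) = u(\eta,0) = \sin(2 \eta) - \sin(3 \eta) + 3 \sin(5 \eta)$. Each mode $\sin(n\eta)$ decays as $e^{-n^2\sigma/2}$ on $\mathbb{R}$, so $w(\eta,\sigma) = \sum c_n e^{-n^2\sigma/2} \sin(n\eta)$ with $c_2=1, c_3=-1, c_5=3$: $w(\eta,\sigma) = e^{-2 \sigma} \sin(2 \eta) - e^{-9 \sigma/2} \sin(3 \eta) + 3 e^{-25 \sigma/2} \sin(5 \eta)$.
Substituting back: $u(\xi,\tau) = w(\xi + \tau, \tau)$.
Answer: $u(\xi, \tau) = e^{-2 \tau} \sin(2 \tau + 2 \xi) -  e^{-9 \tau/2} \sin(3 \tau + 3 \xi) + 3 e^{-25 \tau/2} \sin(5 \tau + 5 \xi)$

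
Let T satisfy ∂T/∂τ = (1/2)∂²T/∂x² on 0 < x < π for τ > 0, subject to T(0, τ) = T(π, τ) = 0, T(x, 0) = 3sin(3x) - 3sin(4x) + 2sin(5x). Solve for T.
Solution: Separating variables: T = Σ c_n exp(-n²τ/2) sin(nx). From T(x,0) = 3sin(3x) - 3sin(4x) + 2sin(5x): c_3=3, c_4=-3, c_5=2.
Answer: T(x, τ) = -3exp(-8τ)sin(4x) + 3exp(-9τ/2)sin(3x) + 2exp(-25τ/2)sin(5x)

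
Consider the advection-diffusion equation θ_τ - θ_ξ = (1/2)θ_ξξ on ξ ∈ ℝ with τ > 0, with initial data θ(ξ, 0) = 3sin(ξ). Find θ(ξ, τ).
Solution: Moving frame: η = ξ + τ, σ = τ, θ = u(η,σ), so θ_τ = u_σ + u_η and θ_ξξ = u_ηη.
Hence θ_τ - θ_ξ = u_σ and the PDE becomes the heat equation u_σ = (1/2)u_ηη on η ∈ ℝ.
Initial data: u(η,0) = θ(η,0) = 3sin(η). Each mode sin(nη) decays as exp(-n²σ/2) on ℝ, so u(η,σ) = Σ c_n exp(-n²σ/2) sin(nη) with c_1=3: u(η,σ) = 3exp(-σ/2)sin(η).
Substituting back: θ(ξ,τ) = u(ξ + τ, τ).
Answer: θ(ξ, τ) = 3exp(-τ/2)sin(ξ + τ)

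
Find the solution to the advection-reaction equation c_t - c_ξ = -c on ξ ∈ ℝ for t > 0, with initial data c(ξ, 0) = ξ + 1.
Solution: Substitute c = exp(-t)u, i.e. u = exp(t)c.
By the product rule, c_t = exp(-t)(u_t - u), c_ξ = exp(-t)u_ξ.
Substituting into the PDE and dividing by exp(-t): u_t - u - u_ξ = -u.
The lower-order terms cancel, leaving the standard advection equation u_t - u_ξ = 0.
Initial data for u: u(ξ,0) = c(ξ,0) = ξ + 1.
Solve for u:
  By method of characteristics (waves move left with speed 1):
  Along characteristics ξ + t = const, u is constant, so u(ξ,t) = f(ξ + t) with f = u(·, 0).
Hence u(ξ,t) = t + ξ + 1.
Transform back: c(ξ,t) = exp(-t)u(ξ,t).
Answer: c(ξ, t) = texp(-t) + ξexp(-t) + exp(-t)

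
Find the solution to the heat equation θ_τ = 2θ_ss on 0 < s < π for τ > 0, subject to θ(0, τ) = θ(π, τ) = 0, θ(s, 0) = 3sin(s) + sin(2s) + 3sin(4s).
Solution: Using separation of variables θ = X(s)G(τ):
Eigenfunctions: sin(ns), n = 1, 2, 3, ...
General solution: θ(s, τ) = Σ c_n sin(ns) exp(-2n² τ)
Matching θ(s,0) = 3sin(s) + sin(2s) + 3sin(4s) term by term: c_1=3, c_2=1, c_4=3.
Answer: θ(s, τ) = 3exp(-2τ)sin(s) + exp(-8τ)sin(2s) + 3exp(-32τ)sin(4s)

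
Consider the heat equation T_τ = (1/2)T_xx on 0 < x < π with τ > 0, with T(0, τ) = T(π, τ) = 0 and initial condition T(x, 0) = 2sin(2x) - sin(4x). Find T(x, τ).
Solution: Separating variables: T = Σ c_n exp(-n²τ/2) sin(nx). From T(x,0) = 2sin(2x) - sin(4x): c_2=2, c_4=-1.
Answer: T(x, τ) = 2exp(-2τ)sin(2x) - exp(-8τ)sin(4x)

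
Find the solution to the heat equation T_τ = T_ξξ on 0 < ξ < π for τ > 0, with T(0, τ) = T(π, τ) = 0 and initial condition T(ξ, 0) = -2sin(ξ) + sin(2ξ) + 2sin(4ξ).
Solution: Using separation of variables T = X(ξ)G(τ):
Eigenfunctions: sin(nξ), n = 1, 2, 3, ...
General solution: T(ξ, τ) = Σ c_n sin(nξ) exp(-n² τ)
Matching T(ξ,0) = -2sin(ξ) + sin(2ξ) + 2sin(4ξ) term by term: c_1=-2, c_2=1, c_4=2.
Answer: T(ξ, τ) = -2exp(-τ)sin(ξ) + exp(-4τ)sin(2ξ) + 2exp(-16τ)sin(4ξ)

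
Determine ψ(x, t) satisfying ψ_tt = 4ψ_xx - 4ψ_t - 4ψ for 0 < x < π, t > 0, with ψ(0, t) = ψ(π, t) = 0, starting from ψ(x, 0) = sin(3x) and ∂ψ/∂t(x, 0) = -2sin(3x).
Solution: Substitute ψ = exp(-2t)u.
Then ψ_t = exp(-2t)(u_t - 2u), ψ_tt = exp(-2t)(u_tt - 4u_t + 4u), ψ_xx = exp(-2t)u_xx; substituting and dividing by exp(-2t), the lower-order terms cancel: u_tt = 4u_xx (standard wave equation).
Data for u: u(x,0) = ψ(x,0) = sin(3x); u_t(x,0) = ψ_t(x,0) + 2ψ(x,0) = 0. The boundary conditions carry over: u(0,t) = u(π,t) = 0.
Separating variables: u = Σ [A_n cos(ω_n t) + B_n sin(ω_n t)] sin(nx), ω_n = 2n. From ICs: A_3=1.
So u(x,t) = sin(3x)cos(6t), and ψ(x,t) = exp(-2t)u(x,t).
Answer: ψ(x, t) = exp(-2t)sin(3x)cos(6t)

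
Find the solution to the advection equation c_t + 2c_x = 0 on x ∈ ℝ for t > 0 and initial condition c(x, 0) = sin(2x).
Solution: By characteristics (dx/dt = 2), c(x,t) = f(x - 2t) with f = c(·, 0).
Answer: c(x, t) = -sin(4t - 2x)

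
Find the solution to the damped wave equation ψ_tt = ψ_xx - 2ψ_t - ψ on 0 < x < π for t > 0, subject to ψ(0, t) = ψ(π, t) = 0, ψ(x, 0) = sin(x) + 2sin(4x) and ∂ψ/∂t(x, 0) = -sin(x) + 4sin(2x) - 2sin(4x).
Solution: Substitute ψ = exp(-t)u, i.e. u = exp(t)ψ.
By the product rule, ψ_t = exp(-t)(u_t - u), ψ_tt = exp(-t)(u_tt - 2u_t + u), ψ_xx = exp(-t)u_xx.
Substituting into the PDE and dividing by exp(-t): u_tt - 2u_t + u = u_xx - 2(u_t - u) - u.
The lower-order terms cancel, leaving the standard wave equation u_tt = u_xx.
Initial data for u: u(x,0) = ψ(x,0) = sin(x) + 2sin(4x); u_t(x,0) = ψ_t(x,0) + ψ(x,0) = 4sin(2x). The boundary conditions carry over: u(0,t) = u(π,t) = 0.
Solve for u:
  Using separation of variables u = X(x)T(t):
  Eigenfunctions: sin(nx), n = 1, 2, 3, ...
  General solution: u(x, t) = Σ [A_n cos(n t) + B_n sin(n t)] sin(nx)
  From u(x,0) = sin(x) + 2sin(4x): A_1=1, A_4=2. From u_t(x,0) = 4sin(2x), using u_t(x,0) = Σ ω_n B_n sin(nx) with ω_n = n: B_2 = 4/2 = 2.
Hence u(x,t) = 2sin(2t)sin(2x) + sin(x)cos(t) + 2sin(4x)cos(4t).
Transform back: ψ(x,t) = exp(-t)u(x,t).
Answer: ψ(x, t) = 2exp(-t)sin(2t)sin(2x) + exp(-t)sin(x)cos(t) + 2exp(-t)sin(4x)cos(4t)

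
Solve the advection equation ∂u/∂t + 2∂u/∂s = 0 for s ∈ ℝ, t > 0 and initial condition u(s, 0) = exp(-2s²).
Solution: By characteristics (ds/dt = 2), u(s,t) = f(s - 2t) with f = u(·, 0).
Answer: u(s, t) = exp(-2(s - 2t)²)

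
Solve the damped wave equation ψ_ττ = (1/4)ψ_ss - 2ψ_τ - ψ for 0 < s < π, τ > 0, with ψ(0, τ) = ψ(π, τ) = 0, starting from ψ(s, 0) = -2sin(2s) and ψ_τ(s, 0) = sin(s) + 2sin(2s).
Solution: Substitute ψ = exp(-τ)u.
Then ψ_τ = exp(-τ)(u_τ - u), ψ_ττ = exp(-τ)(u_ττ - 2u_τ + u), ψ_ss = exp(-τ)u_ss; substituting and dividing by exp(-τ), the lower-order terms cancel: u_ττ = (1/4)u_ss (standard wave equation).
Data for u: u(s,0) = ψ(s,0) = -2sin(2s); u_τ(s,0) = ψ_τ(s,0) + ψ(s,0) = sin(s). The boundary conditions carry over: u(0,τ) = u(π,τ) = 0.
Separating variables: u = Σ [A_n cos(ω_n τ) + B_n sin(ω_n τ)] sin(ns), ω_n = n/2. From ICs (B_n = velocity coefficient / ω_n): A_2=-2, B_1=2.
So u(s,τ) = 2sin(s)sin(τ/2) - 2sin(2s)cos(τ), and ψ(s,τ) = exp(-τ)u(s,τ).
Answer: ψ(s, τ) = 2exp(-τ)sin(s)sin(τ/2) - 2exp(-τ)sin(2s)cos(τ)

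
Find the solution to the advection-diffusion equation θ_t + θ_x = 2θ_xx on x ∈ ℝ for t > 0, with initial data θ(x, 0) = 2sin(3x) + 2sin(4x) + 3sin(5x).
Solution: Moving frame: η = x - t, σ = t, θ = u(η,σ), so θ_t = u_σ - u_η and θ_xx = u_ηη.
Hence θ_t + θ_x = u_σ and the PDE becomes the heat equation u_σ = 2u_ηη on η ∈ ℝ.
Initial data: u(η,0) = θ(η,0) = 2sin(3η) + 2sin(4η) + 3sin(5η). Each mode sin(nη) decays as exp(-2n²σ) on ℝ, so u(η,σ) = Σ c_n exp(-2n²σ) sin(nη) with c_3=2, c_4=2, c_5=3: u(η,σ) = 2exp(-18σ)sin(3η) + 2exp(-32σ)sin(4η) + 3exp(-50σ)sin(5η).
Substituting back: θ(x,t) = u(x - t, t).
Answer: θ(x, t) = -2exp(-18t)sin(3t - 3x) - 2exp(-32t)sin(4t - 4x) - 3exp(-50t)sin(5t - 5x)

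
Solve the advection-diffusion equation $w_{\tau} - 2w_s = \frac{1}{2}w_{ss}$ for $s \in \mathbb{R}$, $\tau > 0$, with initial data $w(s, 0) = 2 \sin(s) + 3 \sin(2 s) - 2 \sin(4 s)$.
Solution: Change to a moving frame: let $\eta = s + 2\tau$, $\sigma = \tau$ and write $w(s,\tau) = u(\eta,\sigma)$.
By the chain rule $w_{\tau} = u_{\sigma} + 2u_{\eta}$, $w_s = u_{\eta}$, $w_{ss} = u_{\eta\eta}$.
Then $w_{\tau} - 2w_s = u_{\sigma}$: the advection term cancels and the PDE becomes the heat equation $u_{\sigma} = \frac{1}{2}u_{\eta\eta}$ on $\eta \in \mathbb{R}$.
Initial data: $u(\eta,0) = w(\eta,0) = 2 \sin(\eta) + 3 \sin(2 \eta) - 2 \sin(4 \eta)$.
On $\eta \in \mathbb{R}$ each mode satisfies $(\sin(n\eta))'' = -n^2 \sin(n\eta)$, so $e^{-n^2\sigma/2} \sin(n\eta)$ solves the heat equation; by superposition $u(\eta,\sigma) = \sum c_n e^{-n^2\sigma/2} \sin(n\eta)$.
Reading off the coefficients: $c_1=2, c_2=3, c_4=-2$, so $u(\eta,\sigma) = 3 e^{-2 \sigma} \sin(2 \eta) - 2 e^{-8 \sigma} \sin(4 \eta) + 2 e^{-\sigma/2} \sin(\eta)$.
Substituting back $\eta = s + 2\tau$, $\sigma = \tau$: $w(s,\tau) = u(s + 2\tau, \tau)$.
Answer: $w(s, \tau) = 3 e^{-2 \tau} \sin(4 \tau + 2 s) - 2 e^{-8 \tau} \sin(8 \tau + 4 s) + 2 e^{-\tau/2} \sin(2 \tau + s)$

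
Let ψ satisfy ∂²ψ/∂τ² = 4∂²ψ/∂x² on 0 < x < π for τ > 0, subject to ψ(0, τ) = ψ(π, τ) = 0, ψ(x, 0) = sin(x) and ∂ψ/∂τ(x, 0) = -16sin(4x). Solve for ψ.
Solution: Using separation of variables ψ = X(x)T(τ):
Eigenfunctions: sin(nx), n = 1, 2, 3, ...
General solution: ψ(x, τ) = Σ [A_n cos(2n τ) + B_n sin(2n τ)] sin(nx)
From ψ(x,0) = sin(x): A_1=1. From ψ_τ(x,0) = -16sin(4x), using ψ_τ(x,0) = Σ ω_n B_n sin(nx) with ω_n = 2n: B_4 = (-16)/8 = -2.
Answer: ψ(x, τ) = sin(x)cos(2τ) - 2sin(4x)sin(8τ)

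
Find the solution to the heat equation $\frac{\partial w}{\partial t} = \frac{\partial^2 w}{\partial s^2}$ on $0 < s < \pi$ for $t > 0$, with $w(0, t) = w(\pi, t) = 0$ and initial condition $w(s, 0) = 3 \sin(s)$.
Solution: Using separation of variables $w = X(s)T(t)$:
Eigenfunctions: $\sin(ns)$, $n = 1, 2, 3, \ldots$
General solution: $w(s, t) = \sum c_n \sin(ns) e^{-n^2 t}$
Matching $w(s,0) = 3 \sin(s)$ term by term: $c_1=3$.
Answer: $w(s, t) = 3 e^{-t} \sin(s)$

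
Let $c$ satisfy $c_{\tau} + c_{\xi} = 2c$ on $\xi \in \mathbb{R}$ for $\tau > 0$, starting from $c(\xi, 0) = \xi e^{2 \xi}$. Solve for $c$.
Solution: Substitute $c = e^{2\xi}u$.
Then $c_{\xi} = e^{2\xi}(u_{\xi} + 2u)$, $c_{\tau} = e^{2\xi}u_{\tau}$; substituting and dividing by $e^{2\xi}$, the lower-order terms cancel: $u_{\tau} + u_{\xi} = 0$ (standard advection equation).
Data for $u$: $u(\xi,0) = e^{-2\xi}c(\xi,0) = \xi$.
By characteristics ($d\xi/d\tau = 1$), $u(\xi,\tau) = f(\xi - \tau)$ with $f = u( \cdot , 0)$.
So $u(\xi,\tau) = \xi - \tau$, and $c(\xi,\tau) = e^{2\xi}u(\xi,\tau)$.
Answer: $c(\xi, \tau) = - \tau e^{2 \xi} + \xi e^{2 \xi}$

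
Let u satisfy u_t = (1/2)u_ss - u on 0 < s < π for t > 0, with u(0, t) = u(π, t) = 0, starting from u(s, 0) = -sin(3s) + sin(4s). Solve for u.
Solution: Substitute u = exp(-t)w.
Then u_t = exp(-t)(w_t - w), u_ss = exp(-t)w_ss; substituting and dividing by exp(-t), the lower-order terms cancel: w_t = (1/2)w_ss (standard heat equation).
Data for w: w(s,0) = u(s,0) = -sin(3s) + sin(4s). The boundary conditions carry over: w(0,t) = w(π,t) = 0.
Separating variables: w = Σ c_n exp(-n²t/2) sin(ns). From w(s,0) = -sin(3s) + sin(4s): c_3=-1, c_4=1.
So w(s,t) = exp(-8t)sin(4s) - exp(-9t/2)sin(3s), and u(s,t) = exp(-t)w(s,t).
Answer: u(s, t) = exp(-9t)sin(4s) - exp(-11t/2)sin(3s)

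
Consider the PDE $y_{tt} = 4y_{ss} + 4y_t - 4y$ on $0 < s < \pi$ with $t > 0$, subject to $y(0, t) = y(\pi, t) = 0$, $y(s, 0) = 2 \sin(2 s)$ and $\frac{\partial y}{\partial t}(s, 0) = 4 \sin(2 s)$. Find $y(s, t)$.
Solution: Substitute $y = e^{2t}u$, i.e. $u = e^{-2t}y$.
By the product rule, $y_t = e^{2t}(u_t + 2u)$, $y_{tt} = e^{2t}(u_{tt} + 4u_t + 4u)$, $y_{ss} = e^{2t}u_{ss}$.
Substituting into the PDE and dividing by $e^{2t}$: $u_{tt} + 4u_t + 4u = 4u_{ss} + 4(u_t + 2u) - 4u$.
The lower-order terms cancel, leaving the standard wave equation $u_{tt} = 4u_{ss}$.
Initial data for $u$: $u(s,0) = y(s,0) = 2 \sin(2 s)$; $u_t(s,0) = y_t(s,0) - 2y(s,0) = 0$. The boundary conditions carry over: $u(0,t) = u(\pi,t) = 0$.
Solve for $u$:
  Using separation of variables $u = X(s)T(t)$:
  Eigenfunctions: $\sin(ns)$, $n = 1, 2, 3, \ldots$
  General solution: $u(s, t) = \sum [A_n \cos(2n t) + B_n \sin(2n t)] \sin(ns)$
  From $u(s,0) = 2 \sin(2 s)$: $A_2=2$. From $u_t(s,0) = 0$: all $B_n = 0$.
Hence $u(s,t) = 2 \sin(2 s) \cos(4 t)$.
Transform back: $y(s,t) = e^{2t}u(s,t)$.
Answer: $y(s, t) = 2 e^{2 t} \sin(2 s) \cos(4 t)$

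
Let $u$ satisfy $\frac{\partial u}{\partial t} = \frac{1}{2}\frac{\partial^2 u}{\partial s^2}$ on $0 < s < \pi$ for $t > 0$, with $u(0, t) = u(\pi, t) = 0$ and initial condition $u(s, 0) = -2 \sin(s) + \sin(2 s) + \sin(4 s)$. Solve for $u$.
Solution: Using separation of variables $u = X(s)T(t)$:
Eigenfunctions: $\sin(ns)$, $n = 1, 2, 3, \ldots$
General solution: $u(s, t) = \sum c_n \sin(ns) e^{-n^2 t/2}$
Matching $u(s,0) = -2 \sin(s) + \sin(2 s) + \sin(4 s)$ term by term: $c_1=-2, c_2=1, c_4=1$.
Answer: $u(s, t) = e^{-2 t} \sin(2 s) + e^{-8 t} \sin(4 s) - 2 e^{-t/2} \sin(s)$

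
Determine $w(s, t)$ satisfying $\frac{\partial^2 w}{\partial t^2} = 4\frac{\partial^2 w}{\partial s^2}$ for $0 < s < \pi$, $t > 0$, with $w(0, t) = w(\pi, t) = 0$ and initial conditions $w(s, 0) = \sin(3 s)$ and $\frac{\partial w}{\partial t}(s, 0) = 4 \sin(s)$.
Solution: Separating variables: $w = \sum [A_n \cos(\omega_n t) + B_n \sin(\omega_n t)] \sin(ns)$, $\omega_n = 2n$. From ICs ($B_n$ = velocity coefficient / $\omega_n$): $A_3=1, B_1=2$.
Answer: $w(s, t) = 2 \sin(s) \sin(2 t) + \sin(3 s) \cos(6 t)$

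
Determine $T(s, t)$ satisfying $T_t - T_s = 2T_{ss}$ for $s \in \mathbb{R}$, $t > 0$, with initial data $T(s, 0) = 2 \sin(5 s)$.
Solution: Moving frame: $\eta = s + t$, $\sigma = t$, $T = u(\eta,\sigma)$, so $T_t = u_{\sigma} + u_{\eta}$ and $T_{ss} = u_{\eta\eta}$.
Hence $T_t - T_s = u_{\sigma}$ and the PDE becomes the heat equation $u_{\sigma} = 2u_{\eta\eta}$ on $\eta \in \mathbb{R}$.
Initial data: $u(\eta,0) = T(\eta,0) = 2 \sin(5 \eta)$. Each mode $\sin(n\eta)$ decays as $e^{-2n^2\sigma}$ on $\mathbb{R}$, so $u(\eta,\sigma) = \sum c_n e^{-2n^2\sigma} \sin(n\eta)$ with $c_5=2$: $u(\eta,\sigma) = 2 e^{-50 \sigma} \sin(5 \eta)$.
Substituting back: $T(s,t) = u(s + t, t)$.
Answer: $T(s, t) = 2 e^{-50 t} \sin(5 s + 5 t)$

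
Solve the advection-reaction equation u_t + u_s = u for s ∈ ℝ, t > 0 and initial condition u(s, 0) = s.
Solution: Substitute u = exp(t)w, i.e. w = exp(-t)u.
By the product rule, u_t = exp(t)(w_t + w), u_s = exp(t)w_s.
Substituting into the PDE and dividing by exp(t): w_t + w + w_s = w.
The lower-order terms cancel, leaving the standard advection equation w_t + w_s = 0.
Initial data for w: w(s,0) = u(s,0) = s.
Solve for w:
  By method of characteristics (waves move right with speed 1):
  Along characteristics s - t = const, w is constant, so w(s,t) = f(s - t) with f = w(·, 0).
Hence w(s,t) = s - t.
Transform back: u(s,t) = exp(t)w(s,t).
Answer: u(s, t) = sexp(t) - texp(t)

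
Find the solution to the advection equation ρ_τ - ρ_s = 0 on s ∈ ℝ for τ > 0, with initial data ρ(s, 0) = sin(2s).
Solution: By method of characteristics (waves move left with speed 1):
Along characteristics s + τ = const, ρ is constant, so ρ(s,τ) = f(s + τ) with f = ρ(·, 0).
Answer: ρ(s, τ) = sin(2s + 2τ)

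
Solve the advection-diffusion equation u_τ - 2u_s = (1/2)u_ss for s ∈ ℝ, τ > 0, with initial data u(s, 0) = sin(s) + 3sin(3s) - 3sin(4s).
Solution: Change to a moving frame: let η = s + 2τ, σ = τ and write u(s,τ) = w(η,σ).
By the chain rule u_τ = w_σ + 2w_η, u_s = w_η, u_ss = w_ηη.
Then u_τ - 2u_s = w_σ: the advection term cancels and the PDE becomes the heat equation w_σ = (1/2)w_ηη on η ∈ ℝ.
Initial data: w(η,0) = u(η,0) = sin(η) + 3sin(3η) - 3sin(4η).
On η ∈ ℝ each mode satisfies (sin(nη))″ = -n² sin(nη), so exp(-n²σ/2) sin(nη) solves the heat equation; by superposition w(η,σ) = Σ c_n exp(-n²σ/2) sin(nη).
Reading off the coefficients: c_1=1, c_3=3, c_4=-3, so w(η,σ) = -3exp(-8σ)sin(4η) + exp(-σ/2)sin(η) + 3exp(-9σ/2)sin(3η).
Substituting back η = s + 2τ, σ = τ: u(s,τ) = w(s + 2τ, τ).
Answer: u(s, τ) = -3exp(-8τ)sin(4s + 8τ) + exp(-τ/2)sin(s + 2τ) + 3exp(-9τ/2)sin(3s + 6τ)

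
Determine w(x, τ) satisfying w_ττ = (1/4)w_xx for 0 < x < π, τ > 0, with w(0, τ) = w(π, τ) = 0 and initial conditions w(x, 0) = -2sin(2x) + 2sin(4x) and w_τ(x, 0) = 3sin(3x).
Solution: Using separation of variables w = X(x)T(τ):
Eigenfunctions: sin(nx), n = 1, 2, 3, ...
General solution: w(x, τ) = Σ [A_n cos(n τ/2) + B_n sin(n τ/2)] sin(nx)
From w(x,0) = -2sin(2x) + 2sin(4x): A_2=-2, A_4=2. From w_τ(x,0) = 3sin(3x), using w_τ(x,0) = Σ ω_n B_n sin(nx) with ω_n = n/2: B_3 = 3/(3/2) = 2.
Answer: w(x, τ) = -2sin(2x)cos(τ) + 2sin(3x)sin(3τ/2) + 2sin(4x)cos(2τ)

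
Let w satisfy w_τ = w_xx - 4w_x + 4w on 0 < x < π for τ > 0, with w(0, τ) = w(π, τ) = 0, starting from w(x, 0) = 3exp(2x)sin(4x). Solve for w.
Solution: Substitute w = exp(2x)u, i.e. u = exp(-2x)w.
By the product rule, w_x = exp(2x)(u_x + 2u), w_xx = exp(2x)(u_xx + 4u_x + 4u), w_τ = exp(2x)u_τ.
Substituting into the PDE and dividing by exp(2x): u_τ = (u_xx + 4u_x + 4u) - 4(u_x + 2u) + 4u.
The lower-order terms cancel, leaving the standard heat equation u_τ = u_xx.
Initial data for u: u(x,0) = exp(-2x)w(x,0) = 3sin(4x). The boundary conditions carry over: u(0,τ) = u(π,τ) = 0.
Solve for u:
  Using separation of variables u = X(x)T(τ):
  Eigenfunctions: sin(nx), n = 1, 2, 3, ...
  General solution: u(x, τ) = Σ c_n sin(nx) exp(-n² τ)
  Matching u(x,0) = 3sin(4x) term by term: c_4=3.
Hence u(x,τ) = 3exp(-16τ)sin(4x).
Transform back: w(x,τ) = exp(2x)u(x,τ).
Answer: w(x, τ) = 3exp(2x)exp(-16τ)sin(4x)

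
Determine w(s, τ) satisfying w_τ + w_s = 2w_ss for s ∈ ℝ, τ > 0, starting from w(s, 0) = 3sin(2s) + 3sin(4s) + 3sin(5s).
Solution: Change to a moving frame: let η = s - τ, σ = τ and write w(s,τ) = u(η,σ).
By the chain rule w_τ = u_σ - u_η, w_s = u_η, w_ss = u_ηη.
Then w_τ + w_s = u_σ: the advection term cancels and the PDE becomes the heat equation u_σ = 2u_ηη on η ∈ ℝ.
Initial data: u(η,0) = w(η,0) = 3sin(2η) + 3sin(4η) + 3sin(5η).
On η ∈ ℝ each mode satisfies (sin(nη))″ = -n² sin(nη), so exp(-2n²σ) sin(nη) solves the heat equation; by superposition u(η,σ) = Σ c_n exp(-2n²σ) sin(nη).
Reading off the coefficients: c_2=3, c_4=3, c_5=3, so u(η,σ) = 3exp(-8σ)sin(2η) + 3exp(-32σ)sin(4η) + 3exp(-50σ)sin(5η).
Substituting back η = s - τ, σ = τ: w(s,τ) = u(s - τ, τ).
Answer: w(s, τ) = 3exp(-8τ)sin(2s - 2τ) + 3exp(-32τ)sin(4s - 4τ) + 3exp(-50τ)sin(5s - 5τ)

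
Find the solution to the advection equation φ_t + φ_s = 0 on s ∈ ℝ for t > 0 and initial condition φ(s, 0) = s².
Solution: By characteristics (ds/dt = 1), φ(s,t) = f(s - t) with f = φ(·, 0).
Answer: φ(s, t) = s² - 2st + t²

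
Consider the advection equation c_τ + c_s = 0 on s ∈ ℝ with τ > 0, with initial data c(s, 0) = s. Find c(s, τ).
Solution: By method of characteristics (waves move right with speed 1):
Along characteristics s - τ = const, c is constant, so c(s,τ) = f(s - τ) with f = c(·, 0).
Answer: c(s, τ) = s - τ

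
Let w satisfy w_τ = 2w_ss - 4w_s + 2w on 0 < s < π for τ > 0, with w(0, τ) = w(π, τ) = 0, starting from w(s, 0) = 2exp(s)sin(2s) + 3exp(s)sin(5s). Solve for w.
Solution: Substitute w = exp(s)u, i.e. u = exp(-s)w.
By the product rule, w_s = exp(s)(u_s + u), w_ss = exp(s)(u_ss + 2u_s + u), w_τ = exp(s)u_τ.
Substituting into the PDE and dividing by exp(s): u_τ = 2(u_ss + 2u_s + u) - 4(u_s + u) + 2u.
The lower-order terms cancel, leaving the standard heat equation u_τ = 2u_ss.
Initial data for u: u(s,0) = exp(-s)w(s,0) = 2sin(2s) + 3sin(5s). The boundary conditions carry over: u(0,τ) = u(π,τ) = 0.
Solve for u:
  Using separation of variables u = X(s)T(τ):
  Eigenfunctions: sin(ns), n = 1, 2, 3, ...
  General solution: u(s, τ) = Σ c_n sin(ns) exp(-2n² τ)
  Matching u(s,0) = 2sin(2s) + 3sin(5s) term by term: c_2=2, c_5=3.
Hence u(s,τ) = 2exp(-8τ)sin(2s) + 3exp(-50τ)sin(5s).
Transform back: w(s,τ) = exp(s)u(s,τ).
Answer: w(s, τ) = 2exp(s)exp(-8τ)sin(2s) + 3exp(s)exp(-50τ)sin(5s)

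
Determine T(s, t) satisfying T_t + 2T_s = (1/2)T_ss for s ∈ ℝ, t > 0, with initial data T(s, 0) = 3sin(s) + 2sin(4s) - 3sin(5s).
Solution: Moving frame: η = s - 2t, σ = t, T = u(η,σ), so T_t = u_σ - 2u_η and T_ss = u_ηη.
Hence T_t + 2T_s = u_σ and the PDE becomes the heat equation u_σ = (1/2)u_ηη on η ∈ ℝ.
Initial data: u(η,0) = T(η,0) = 3sin(η) + 2sin(4η) - 3sin(5η). Each mode sin(nη) decays as exp(-n²σ/2) on ℝ, so u(η,σ) = Σ c_n exp(-n²σ/2) sin(nη) with c_1=3, c_4=2, c_5=-3: u(η,σ) = 2exp(-8σ)sin(4η) + 3exp(-σ/2)sin(η) - 3exp(-25σ/2)sin(5η).
Substituting back: T(s,t) = u(s - 2t, t).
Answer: T(s, t) = 2exp(-8t)sin(4s - 8t) + 3exp(-t/2)sin(s - 2t) - 3exp(-25t/2)sin(5s - 10t)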